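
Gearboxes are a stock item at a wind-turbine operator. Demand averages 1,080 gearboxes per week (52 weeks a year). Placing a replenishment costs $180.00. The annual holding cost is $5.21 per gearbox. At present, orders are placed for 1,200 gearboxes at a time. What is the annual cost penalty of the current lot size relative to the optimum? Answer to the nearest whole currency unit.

Annual demand D = 1,080 × 52 = 56,160.
EOQ = √(2DS/H) = √(2 × 56,160 × 180 / 5.21) ≈ 1969.91.
Cost at Q* = (D/Q*)S + (Q*/2)H = √(2DSH) ≈ $10,263.22.
Cost at Q = 1,200: (56,160/1,200)×180 + (1,200/2)×5.21 = $8,424.00 + $3,126.00 = $11,550.00.
Excess = $11,550.00 − $10,263.22 = $1,286.78.

Extra cost ≈ $1,287 per year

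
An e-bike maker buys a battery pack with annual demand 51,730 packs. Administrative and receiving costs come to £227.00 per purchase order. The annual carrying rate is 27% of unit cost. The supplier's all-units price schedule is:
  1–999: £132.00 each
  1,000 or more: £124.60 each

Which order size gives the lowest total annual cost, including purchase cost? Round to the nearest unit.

Holding cost per unit per year at price C is H = 0.27·C.
Candidates are each tier's EOQ (if it falls in that tier) and each price-break quantity.
EOQ at £132.00 = 811.8 (feasible in tier 1): TC = 51,730×£132.00 + (51,730/811.8)×227 + (811.8/2)×0.27×£132.00 = £6,857,291.30.
EOQ at £124.60 = 835.5 < 1000, so use break Q=1000: TC = 51,730×£124.60 + (51,730/1000.0)×227 + (1000.0/2)×0.27×£124.60 = £6,474,121.71.
Lowest total cost is £6,474,121.71 at Q = 1000.0.

Q* ≈ 1,000 packs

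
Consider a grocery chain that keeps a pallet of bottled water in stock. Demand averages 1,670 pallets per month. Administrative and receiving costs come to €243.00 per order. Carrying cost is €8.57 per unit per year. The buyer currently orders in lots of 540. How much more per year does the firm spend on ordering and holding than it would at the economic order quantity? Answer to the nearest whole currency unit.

Extra cost ≈ €2,196 per year

Annual demand D = 1,670 × 12 = 20,040.
EOQ = √(2DS/H) = √(2 × 20,040 × 243 / 8.57) ≈ 1066.05.
Cost at Q* = (D/Q*)S + (Q*/2)H = √(2DSH) ≈ €9,136.03.
Cost at Q = 540: (20,040/540)×243 + (540/2)×8.57 = €9,018.00 + €2,313.90 = €11,331.90.
Excess = €11,331.90 − €9,136.03 = €2,195.87.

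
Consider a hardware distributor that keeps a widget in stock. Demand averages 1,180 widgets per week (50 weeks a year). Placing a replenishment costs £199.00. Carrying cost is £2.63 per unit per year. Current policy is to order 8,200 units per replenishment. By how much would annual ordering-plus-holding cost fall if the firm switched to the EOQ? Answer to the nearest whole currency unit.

Extra cost ≈ £4,356 per year

Annual demand D = 1,180 × 50 = 59,000.
EOQ = √(2DS/H) = √(2 × 59,000 × 199 / 2.63) ≈ 2988.06.
Cost at Q* = (D/Q*)S + (Q*/2)H = √(2DSH) ≈ £7,858.60.
Cost at Q = 8,200: (59,000/8,200)×199 + (8,200/2)×2.63 = £1,431.83 + £10,783.00 = £12,214.83.
Excess = £12,214.83 − £7,858.60 = £4,356.23.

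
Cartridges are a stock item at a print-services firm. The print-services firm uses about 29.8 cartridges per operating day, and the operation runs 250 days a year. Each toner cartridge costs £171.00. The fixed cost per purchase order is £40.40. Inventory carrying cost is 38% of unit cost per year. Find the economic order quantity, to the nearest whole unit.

Annual demand D = 29.8 × 250 = 7,450.
Holding cost H = 0.38 × £171.00 = £64.9800 per unit per year.
EOQ = √(2DS / H) = √(2 × 7,450 × 40.4 / 64.98).
= √(601,960 / 64.98) = √9,263.7735 ≈ 96.248.

Q* ≈ 96 cartridges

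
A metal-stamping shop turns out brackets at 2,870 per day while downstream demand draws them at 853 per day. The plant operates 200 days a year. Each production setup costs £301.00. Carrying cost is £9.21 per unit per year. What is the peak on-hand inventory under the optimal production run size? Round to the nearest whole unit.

I_max ≈ 2,799 brackets

Annual demand D = 853 × 200 = 170,600.
Production build-up factor (1 − d/p) = 1 − 853/2,870 = 0.7028.
Q* = √(2DS / (H(1 − d/p))) = √(2 × 170,600 × 301 / (9.21 × 0.7028)).
= √(102,701,200 / 6.4727) ≈ 3983.327.
Maximum inventory = Q*(1 − d/p) = 3983.327 × 0.7028 ≈ 2799.432.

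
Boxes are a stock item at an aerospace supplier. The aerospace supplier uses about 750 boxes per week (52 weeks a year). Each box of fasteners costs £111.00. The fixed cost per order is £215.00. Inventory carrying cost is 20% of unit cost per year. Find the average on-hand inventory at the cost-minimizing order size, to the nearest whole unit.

Annual demand D = 750 × 52 = 39,000.
Holding cost H = 0.20 × £111.00 = £22.2000 per unit per year.
Q* = √(2DS/H) = √(2 × 39,000 × 215 / 22.2) ≈ 869.14.
Average inventory = Q*/2 ≈ 869.14 / 2 = 434.570.

Average inventory ≈ 435 boxes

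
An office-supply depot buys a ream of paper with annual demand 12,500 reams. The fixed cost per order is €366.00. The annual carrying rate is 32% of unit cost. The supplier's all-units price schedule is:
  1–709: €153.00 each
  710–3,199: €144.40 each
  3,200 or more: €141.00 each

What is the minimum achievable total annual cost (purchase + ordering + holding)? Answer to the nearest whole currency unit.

Holding cost per unit per year at price C is H = 0.32·C.
Candidates are each tier's EOQ (if it falls in that tier) and each price-break quantity.
EOQ at €153.00 = 432.3 (feasible in tier 1): TC = 12,500×€153.00 + (12,500/432.3)×366 + (432.3/2)×0.32×€153.00 = €1,933,665.63.
EOQ at €144.40 = 445.0 < 710, so use break Q=710: TC = 12,500×€144.40 + (12,500/710.0)×366 + (710.0/2)×0.32×€144.40 = €1,827,847.50.
EOQ at €141.00 = 450.3 < 3200, so use break Q=3200: TC = 12,500×€141.00 + (12,500/3200.0)×366 + (3200.0/2)×0.32×€141.00 = €1,836,121.69.
Lowest total cost among the candidates is at Q = 710.0.

TC* ≈ €1,827,848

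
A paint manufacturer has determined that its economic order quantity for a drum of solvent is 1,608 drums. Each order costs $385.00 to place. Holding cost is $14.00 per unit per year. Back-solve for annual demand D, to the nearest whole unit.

D ≈ 47,012 drums per year

The basic EOQ model gives Q* = √(2DS/H); rearrange for the unknown.
From Q* = √(2DS/H): D = Q*²H / (2S) = 1,608² × 14 / (2 × 385) = 47012.073.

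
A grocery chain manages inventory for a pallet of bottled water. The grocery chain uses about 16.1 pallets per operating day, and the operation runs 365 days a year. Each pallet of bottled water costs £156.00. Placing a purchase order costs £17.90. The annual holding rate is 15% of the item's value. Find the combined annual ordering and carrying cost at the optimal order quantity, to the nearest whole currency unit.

Annual demand D = 16.1 × 365 = 5,876.5.
Holding cost H = 0.15 × £156.00 = £23.4000 per unit per year.
EOQ = √(2DS/H) = √(2 × 5,876.5 × 17.9 / 23.4) ≈ 94.82.
At the optimum the two cost components are equal, so total cost = 2·(Q*/2)H = Q*·H.
Minimum total = √(2DSH) = √(2 × 5,876.5 × 17.9 × 23.4) ≈ 2218.752.

TC* ≈ £2,219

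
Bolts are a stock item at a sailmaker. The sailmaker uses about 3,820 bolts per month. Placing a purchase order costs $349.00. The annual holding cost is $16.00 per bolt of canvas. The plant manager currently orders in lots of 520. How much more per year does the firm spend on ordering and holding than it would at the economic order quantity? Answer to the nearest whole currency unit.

Extra cost ≈ $12,300 per year

Annual demand D = 3,820 × 12 = 45,840.
EOQ = √(2DS/H) = √(2 × 45,840 × 349 / 16) ≈ 1414.13.
Cost at Q* = (D/Q*)S + (Q*/2)H = √(2DSH) ≈ $22,626.12.
Cost at Q = 520: (45,840/520)×349 + (520/2)×16 = $30,765.69 + $4,160.00 = $34,925.69.
Excess = $34,925.69 − $22,626.12 = $12,299.58.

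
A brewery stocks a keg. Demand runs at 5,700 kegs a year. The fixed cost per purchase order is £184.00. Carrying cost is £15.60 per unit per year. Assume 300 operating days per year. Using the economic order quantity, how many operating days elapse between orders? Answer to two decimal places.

T ≈ 19.30 days

Q* = √(2DS/H) = √(2 × 5,700 × 184 / 15.6) ≈ 366.69.
Cycle time = Q*/D × 300 = 366.69 / 5,700 × 300 ≈ 19.299 days.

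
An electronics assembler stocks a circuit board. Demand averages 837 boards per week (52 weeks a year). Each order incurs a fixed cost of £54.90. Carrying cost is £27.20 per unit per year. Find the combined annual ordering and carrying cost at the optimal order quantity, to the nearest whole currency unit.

TC* ≈ £11,401

Annual demand D = 837 × 52 = 43,524.
Q* = √(2DS/H) = √(2 × 43,524 × 54.9 / 27.2) ≈ 419.16.
At Q*, ordering cost (D/Q*)S equals holding cost (Q*/2)H, each = √(DSH/2).
Minimum total = √(2DSH) = √(2 × 43,524 × 54.9 × 27.2) ≈ 11401.186.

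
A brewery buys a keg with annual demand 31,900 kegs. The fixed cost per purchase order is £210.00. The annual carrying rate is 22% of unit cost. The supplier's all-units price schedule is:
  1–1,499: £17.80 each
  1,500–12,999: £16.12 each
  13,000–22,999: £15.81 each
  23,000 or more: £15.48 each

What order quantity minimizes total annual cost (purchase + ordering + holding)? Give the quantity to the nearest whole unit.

Q* ≈ 1,944 kegs

Holding cost per unit per year at price C is H = 0.22·C.
Evaluate total cost at each tier's feasible EOQ or, if the EOQ is below the tier, at the tier's minimum quantity.
Tier 1 (£17.80): EOQ = 1849.7 exceeds tier's upper bound 1499, so this tier is dominated.
EOQ at £16.12 = 1943.7 (feasible in tier 2): TC = 31,900×£16.12 + (31,900/1943.7)×210 + (1943.7/2)×0.22×£16.12 = £521,121.09.
EOQ at £15.81 = 1962.6 < 13000, so use break Q=13000: TC = 31,900×£15.81 + (31,900/13000.0)×210 + (13000.0/2)×0.22×£15.81 = £527,462.61.
EOQ at £15.48 = 1983.5 < 23000, so use break Q=23000: TC = 31,900×£15.48 + (31,900/23000.0)×210 + (23000.0/2)×0.22×£15.48 = £533,267.66.
Lowest total cost is £521,121.09 at Q = 1943.7.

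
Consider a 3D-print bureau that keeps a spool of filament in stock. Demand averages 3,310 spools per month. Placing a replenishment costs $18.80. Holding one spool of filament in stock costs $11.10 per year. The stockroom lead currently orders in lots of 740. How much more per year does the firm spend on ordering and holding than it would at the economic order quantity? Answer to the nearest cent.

Extra cost ≈ $1,044.55 per year

Annual demand D = 3,310 × 12 = 39,720.
EOQ = √(2DS/H) = √(2 × 39,720 × 18.8 / 11.1) ≈ 366.81.
Cost at Q* = (D/Q*)S + (Q*/2)H = √(2DSH) ≈ $4,071.55.
Cost at Q = 740: (39,720/740)×18.8 + (740/2)×11.1 = $1,009.10 + $4,107.00 = $5,116.10.
Excess = $5,116.10 − $4,071.55 = $1,044.55.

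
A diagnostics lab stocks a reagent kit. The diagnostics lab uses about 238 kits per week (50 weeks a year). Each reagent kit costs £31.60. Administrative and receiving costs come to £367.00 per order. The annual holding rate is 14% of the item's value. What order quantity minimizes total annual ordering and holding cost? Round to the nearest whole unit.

Annual demand D = 238 × 50 = 11,900.
Holding cost H = 0.14 × £31.60 = £4.4240 per unit per year.
EOQ = √(2DS / H) = √(2 × 11,900 × 367 / 4.424).
= √(8,734,600 / 4.424) = √1,974,367.0886 ≈ 1405.122.

Q* ≈ 1,405 kits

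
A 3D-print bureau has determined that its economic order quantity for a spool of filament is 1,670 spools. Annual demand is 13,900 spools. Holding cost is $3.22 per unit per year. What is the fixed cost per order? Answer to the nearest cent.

The basic EOQ model gives Q* = √(2DS/H); rearrange for the unknown.
From Q* = √(2DS/H): S = Q*²H / (2D) = 1,670² × 3.22 / (2 × 13,900) = 323.0309.

S ≈ $323.03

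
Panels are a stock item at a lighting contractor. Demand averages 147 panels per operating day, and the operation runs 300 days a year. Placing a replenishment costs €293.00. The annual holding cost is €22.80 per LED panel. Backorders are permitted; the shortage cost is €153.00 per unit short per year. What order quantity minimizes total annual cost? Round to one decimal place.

Q* ≈ 1,141.2 panels

Annual demand D = 147 × 300 = 44,100.
With planned backorders, Q* = √(2DS/H) · √((H+B)/B).
√(2DS/H) = √(2 × 44,100 × 293 / 22.8) = 1064.635.
√((H+B)/B) = √((22.8+153)/153) = 1.0719.
Q* ≈ 1141.207.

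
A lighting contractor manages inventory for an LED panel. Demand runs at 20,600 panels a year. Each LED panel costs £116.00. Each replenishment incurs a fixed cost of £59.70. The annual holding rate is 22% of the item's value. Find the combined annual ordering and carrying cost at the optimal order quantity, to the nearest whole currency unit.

TC* ≈ £7,923

Holding cost H = 0.22 × £116.00 = £25.5200 per unit per year.
EOQ = √(2DS/H) = √(2 × 20,600 × 59.7 / 25.52) ≈ 310.45.
At the optimum the two cost components are equal, so total cost = 2·(Q*/2)H = Q*·H.
Minimum total = √(2DSH) = √(2 × 20,600 × 59.7 × 25.52) ≈ 7922.753.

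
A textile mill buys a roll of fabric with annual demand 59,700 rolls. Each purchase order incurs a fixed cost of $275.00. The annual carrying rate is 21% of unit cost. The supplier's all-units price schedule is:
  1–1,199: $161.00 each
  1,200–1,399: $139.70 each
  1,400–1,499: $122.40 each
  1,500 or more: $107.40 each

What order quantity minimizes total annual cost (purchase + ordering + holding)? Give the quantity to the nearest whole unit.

Q* ≈ 1,500 rolls

Holding cost per unit per year at price C is H = 0.21·C.
Evaluate total cost at each tier's feasible EOQ or, if the EOQ is below the tier, at the tier's minimum quantity.
EOQ at $161.00 = 985.5 (feasible in tier 1): TC = 59,700×$161.00 + (59,700/985.5)×275 + (985.5/2)×0.21×$161.00 = $9,645,018.93.
EOQ at $139.70 = 1057.9 < 1200, so use break Q=1200: TC = 59,700×$139.70 + (59,700/1200.0)×275 + (1200.0/2)×0.21×$139.70 = $8,371,373.45.
EOQ at $122.40 = 1130.2 < 1400, so use break Q=1400: TC = 59,700×$122.40 + (59,700/1400.0)×275 + (1400.0/2)×0.21×$122.40 = $7,336,999.59.
EOQ at $107.40 = 1206.6 < 1500, so use break Q=1500: TC = 59,700×$107.40 + (59,700/1500.0)×275 + (1500.0/2)×0.21×$107.40 = $6,439,640.50.
Lowest total cost is $6,439,640.50 at Q = 1500.0.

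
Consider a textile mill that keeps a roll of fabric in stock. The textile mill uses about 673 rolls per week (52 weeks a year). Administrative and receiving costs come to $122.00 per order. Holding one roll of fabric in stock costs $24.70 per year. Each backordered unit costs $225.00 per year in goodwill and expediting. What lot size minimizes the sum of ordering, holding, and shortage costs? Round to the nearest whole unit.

Annual demand D = 673 × 52 = 34,996.
With planned backorders, Q* = √(2DS/H) · √((H+B)/B).
√(2DS/H) = √(2 × 34,996 × 122 / 24.7) = 587.971.
√((H+B)/B) = √((24.7+225)/225) = 1.0535.
Q* ≈ 619.403.

Q* ≈ 619 rolls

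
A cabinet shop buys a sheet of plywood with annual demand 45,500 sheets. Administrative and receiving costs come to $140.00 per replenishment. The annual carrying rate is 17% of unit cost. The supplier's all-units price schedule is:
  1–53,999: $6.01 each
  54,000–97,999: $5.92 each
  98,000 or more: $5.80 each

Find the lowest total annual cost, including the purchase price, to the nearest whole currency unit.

TC* ≈ $277,063

Holding cost per unit per year at price C is H = 0.17·C.
Candidates are each tier's EOQ (if it falls in that tier) and each price-break quantity.
EOQ at $6.01 = 3531.2 (feasible in tier 1): TC = 45,500×$6.01 + (45,500/3531.2)×140 + (3531.2/2)×0.17×$6.01 = $277,062.83.
EOQ at $5.92 = 3557.9 < 54000, so use break Q=54000: TC = 45,500×$5.92 + (45,500/54000.0)×140 + (54000.0/2)×0.17×$5.92 = $296,650.76.
EOQ at $5.80 = 3594.6 < 98000, so use break Q=98000: TC = 45,500×$5.80 + (45,500/98000.0)×140 + (98000.0/2)×0.17×$5.80 = $312,279.00.
Lowest total cost among the candidates is at Q = 3531.2.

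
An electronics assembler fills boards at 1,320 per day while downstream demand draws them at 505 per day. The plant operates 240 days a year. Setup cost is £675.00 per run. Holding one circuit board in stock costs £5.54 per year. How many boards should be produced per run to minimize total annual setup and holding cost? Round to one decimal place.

Annual demand D = 505 × 240 = 121,200.
Production build-up factor (1 − d/p) = 1 − 505/1,320 = 0.6174.
Q* = √(2DS / (H(1 − d/p))) = √(2 × 121,200 × 675 / (5.54 × 0.6174)).
= √(163,620,000 / 3.4205) ≈ 6916.263.

Q* ≈ 6,916.3 boards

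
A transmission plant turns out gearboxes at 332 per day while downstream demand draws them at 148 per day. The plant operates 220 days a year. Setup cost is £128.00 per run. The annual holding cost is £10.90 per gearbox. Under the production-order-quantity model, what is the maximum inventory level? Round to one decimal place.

I_max ≈ 651.0 gearboxes

Annual demand D = 148 × 220 = 32,560.
Production build-up factor (1 − d/p) = 1 − 148/332 = 0.5542.
Q* = √(2DS / (H(1 − d/p))) = √(2 × 32,560 × 128 / (10.9 × 0.5542)).
= √(8,335,360 / 6.041) ≈ 1174.652.
Maximum inventory = Q*(1 − d/p) = 1174.652 × 0.5542 ≈ 651.012.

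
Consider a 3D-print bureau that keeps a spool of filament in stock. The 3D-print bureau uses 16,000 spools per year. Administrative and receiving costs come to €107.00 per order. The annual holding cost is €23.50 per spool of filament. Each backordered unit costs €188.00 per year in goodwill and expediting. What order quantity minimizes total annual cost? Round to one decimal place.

With planned backorders, Q* = √(2DS/H) · √((H+B)/B).
√(2DS/H) = √(2 × 16,000 × 107 / 23.5) = 381.709.
√((H+B)/B) = √((23.5+188)/188) = 1.0607.
Q* ≈ 404.864.

Q* ≈ 404.9 spools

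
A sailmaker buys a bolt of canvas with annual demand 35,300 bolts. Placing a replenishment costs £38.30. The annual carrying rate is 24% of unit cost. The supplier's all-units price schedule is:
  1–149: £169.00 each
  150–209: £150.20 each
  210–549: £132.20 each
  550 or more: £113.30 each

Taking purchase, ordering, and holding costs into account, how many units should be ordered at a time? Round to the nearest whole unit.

Q* ≈ 550 bolts

Holding cost per unit per year at price C is H = 0.24·C.
For each price level, check whether its EOQ is feasible; otherwise the best quantity at that price is the breakpoint.
Tier 1 (£169.00): EOQ = 258.2 exceeds tier's upper bound 149, so this tier is dominated.
Tier 2 (£150.20): EOQ = 273.9 exceeds tier's upper bound 209, so this tier is dominated.
EOQ at £132.20 = 291.9 (feasible in tier 3): TC = 35,300×£132.20 + (35,300/291.9)×38.3 + (291.9/2)×0.24×£132.20 = £4,675,922.39.
EOQ at £113.30 = 315.3 < 550, so use break Q=550: TC = 35,300×£113.30 + (35,300/550.0)×38.3 + (550.0/2)×0.24×£113.30 = £4,009,425.96.
Lowest total cost is £4,009,425.96 at Q = 550.0.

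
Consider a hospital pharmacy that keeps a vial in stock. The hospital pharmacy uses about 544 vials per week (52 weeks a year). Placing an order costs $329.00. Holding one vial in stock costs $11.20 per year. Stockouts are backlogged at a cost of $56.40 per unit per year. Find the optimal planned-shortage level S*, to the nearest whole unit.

S* ≈ 234 vials

Annual demand D = 544 × 52 = 28,288.
With planned backorders, Q* = √(2DS/H) · √((H+B)/B).
√(2DS/H) = √(2 × 28,288 × 329 / 11.2) = 1289.155.
√((H+B)/B) = √((11.2+56.4)/56.4) = 1.0948.
Q* ≈ 1411.363.
S* = Q* · H/(H+B) = 1411.363 × 11.2/67.6 ≈ 233.835.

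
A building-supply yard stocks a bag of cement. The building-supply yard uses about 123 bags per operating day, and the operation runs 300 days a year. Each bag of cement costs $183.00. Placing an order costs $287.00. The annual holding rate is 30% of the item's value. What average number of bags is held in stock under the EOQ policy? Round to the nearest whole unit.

Annual demand D = 123 × 300 = 36,900.
Holding cost H = 0.30 × $183.00 = $54.9000 per unit per year.
Q* = √(2DS/H) = √(2 × 36,900 × 287 / 54.9) ≈ 621.13.
Average inventory = Q*/2 ≈ 621.13 / 2 = 310.565.

Average inventory ≈ 311 bags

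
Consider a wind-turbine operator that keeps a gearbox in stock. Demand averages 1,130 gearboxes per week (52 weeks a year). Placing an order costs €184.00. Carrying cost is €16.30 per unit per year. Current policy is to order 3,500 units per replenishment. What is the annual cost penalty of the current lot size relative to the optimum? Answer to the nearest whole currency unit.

Extra cost ≈ €12,840 per year

Annual demand D = 1,130 × 52 = 58,760.
EOQ = √(2DS/H) = √(2 × 58,760 × 184 / 16.3) ≈ 1151.78.
Cost at Q* = (D/Q*)S + (Q*/2)H = √(2DSH) ≈ €18,774.08.
Cost at Q = 3,500: (58,760/3,500)×184 + (3,500/2)×16.3 = €3,089.10 + €28,525.00 = €31,614.10.
Excess = €31,614.10 − €18,774.08 = €12,840.02.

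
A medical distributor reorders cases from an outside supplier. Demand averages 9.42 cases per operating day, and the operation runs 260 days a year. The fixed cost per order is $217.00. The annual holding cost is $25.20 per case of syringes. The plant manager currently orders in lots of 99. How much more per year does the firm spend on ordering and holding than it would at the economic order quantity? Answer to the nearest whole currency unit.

Annual demand D = 9.42 × 260 = 2,449.2.
EOQ = √(2DS/H) = √(2 × 2,449.2 × 217 / 25.2) ≈ 205.38.
Cost at Q* = (D/Q*)S + (Q*/2)H = √(2DSH) ≈ $5,175.56.
Cost at Q = 99: (2,449.2/99)×217 + (99/2)×25.2 = $5,368.45 + $1,247.40 = $6,615.85.
Excess = $6,615.85 − $5,175.56 = $1,440.29.

Extra cost ≈ $1,440 per year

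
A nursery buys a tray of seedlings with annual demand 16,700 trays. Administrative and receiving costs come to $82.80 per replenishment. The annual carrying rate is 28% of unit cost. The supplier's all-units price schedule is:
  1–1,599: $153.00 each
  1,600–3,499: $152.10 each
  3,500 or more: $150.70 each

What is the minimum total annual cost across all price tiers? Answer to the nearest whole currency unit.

TC* ≈ $2,565,985

Holding cost per unit per year at price C is H = 0.28·C.
For each price level, check whether its EOQ is feasible; otherwise the best quantity at that price is the breakpoint.
EOQ at $153.00 = 254.1 (feasible in tier 1): TC = 16,700×$153.00 + (16,700/254.1)×82.8 + (254.1/2)×0.28×$153.00 = $2,565,984.62.
EOQ at $152.10 = 254.8 < 1600, so use break Q=1600: TC = 16,700×$152.10 + (16,700/1600.0)×82.8 + (1600.0/2)×0.28×$152.10 = $2,575,004.62.
EOQ at $150.70 = 256.0 < 3500, so use break Q=3500: TC = 16,700×$150.70 + (16,700/3500.0)×82.8 + (3500.0/2)×0.28×$150.70 = $2,590,928.07.
Lowest total cost among the candidates is at Q = 254.1.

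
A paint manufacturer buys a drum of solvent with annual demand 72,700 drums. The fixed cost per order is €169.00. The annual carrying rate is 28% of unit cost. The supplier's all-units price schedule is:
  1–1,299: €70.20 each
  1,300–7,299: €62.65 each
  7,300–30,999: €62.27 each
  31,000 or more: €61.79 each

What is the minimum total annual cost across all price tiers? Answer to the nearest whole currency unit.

TC* ≈ €4,575,508

Holding cost per unit per year at price C is H = 0.28·C.
Candidates are each tier's EOQ (if it falls in that tier) and each price-break quantity.
EOQ at €70.20 = 1118.1 (feasible in tier 1): TC = 72,700×€70.20 + (72,700/1118.1)×169 + (1118.1/2)×0.28×€70.20 = €5,125,517.24.
EOQ at €62.65 = 1183.5 < 1300, so use break Q=1300: TC = 72,700×€62.65 + (72,700/1300.0)×169 + (1300.0/2)×0.28×€62.65 = €4,575,508.30.
EOQ at €62.27 = 1187.2 < 7300, so use break Q=7300: TC = 72,700×€62.27 + (72,700/7300.0)×169 + (7300.0/2)×0.28×€62.27 = €4,592,351.99.
EOQ at €61.79 = 1191.8 < 31000, so use break Q=31000: TC = 72,700×€61.79 + (72,700/31000.0)×169 + (31000.0/2)×0.28×€61.79 = €4,760,697.93.
Lowest total cost among the candidates is at Q = 1300.0.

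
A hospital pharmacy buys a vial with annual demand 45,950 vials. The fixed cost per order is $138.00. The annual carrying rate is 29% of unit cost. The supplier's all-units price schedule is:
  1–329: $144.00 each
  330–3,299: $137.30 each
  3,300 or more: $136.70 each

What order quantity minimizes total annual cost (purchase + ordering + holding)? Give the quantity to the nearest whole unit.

Q* ≈ 564 vials

Holding cost per unit per year at price C is H = 0.29·C.
For each price level, check whether its EOQ is feasible; otherwise the best quantity at that price is the breakpoint.
Tier 1 ($144.00): EOQ = 551.1 exceeds tier's upper bound 329, so this tier is dominated.
EOQ at $137.30 = 564.4 (feasible in tier 2): TC = 45,950×$137.30 + (45,950/564.4)×138 + (564.4/2)×0.29×$137.30 = $6,331,406.47.
EOQ at $136.70 = 565.6 < 3300, so use break Q=3300: TC = 45,950×$136.70 + (45,950/3300.0)×138 + (3300.0/2)×0.29×$136.70 = $6,348,697.50.
Lowest total cost is $6,331,406.47 at Q = 564.4.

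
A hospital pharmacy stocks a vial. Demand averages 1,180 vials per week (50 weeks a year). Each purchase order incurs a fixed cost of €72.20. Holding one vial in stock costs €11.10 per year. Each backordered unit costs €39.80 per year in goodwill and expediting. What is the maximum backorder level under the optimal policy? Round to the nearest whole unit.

Annual demand D = 1,180 × 50 = 59,000.
With planned backorders, Q* = √(2DS/H) · √((H+B)/B).
√(2DS/H) = √(2 × 59,000 × 72.2 / 11.1) = 876.089.
√((H+B)/B) = √((11.1+39.8)/39.8) = 1.1309.
Q* ≈ 990.753.
S* = Q* · H/(H+B) = 990.753 × 11.1/50.9 ≈ 216.058.

S* ≈ 216 vials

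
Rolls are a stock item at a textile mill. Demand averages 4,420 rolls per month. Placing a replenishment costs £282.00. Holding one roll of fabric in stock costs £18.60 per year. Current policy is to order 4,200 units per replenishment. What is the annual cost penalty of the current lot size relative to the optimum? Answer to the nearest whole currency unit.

Extra cost ≈ £19,033 per year

Annual demand D = 4,420 × 12 = 53,040.
EOQ = √(2DS/H) = √(2 × 53,040 × 282 / 18.6) ≈ 1268.19.
Cost at Q* = (D/Q*)S + (Q*/2)H = √(2DSH) ≈ £23,588.36.
Cost at Q = 4,200: (53,040/4,200)×282 + (4,200/2)×18.6 = £3,561.26 + £39,060.00 = £42,621.26.
Excess = £42,621.26 − £23,588.36 = £19,032.90.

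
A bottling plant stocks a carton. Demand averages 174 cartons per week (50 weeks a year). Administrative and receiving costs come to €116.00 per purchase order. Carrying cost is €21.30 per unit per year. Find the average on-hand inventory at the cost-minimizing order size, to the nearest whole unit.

Average inventory ≈ 154 cartons

Annual demand D = 174 × 50 = 8,700.
EOQ = √(2DS/H) = √(2 × 8,700 × 116 / 21.3) ≈ 307.83.
Average inventory = Q*/2 ≈ 307.83 / 2 = 153.916.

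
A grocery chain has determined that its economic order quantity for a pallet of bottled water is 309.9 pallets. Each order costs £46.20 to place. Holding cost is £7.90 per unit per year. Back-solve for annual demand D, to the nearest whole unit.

Invert the EOQ relation Q*² = 2DS/H.
From Q* = √(2DS/H): D = Q*²H / (2S) = 309.9² × 7.9 / (2 × 46.2) = 8211.042.

D ≈ 8,211 pallets per year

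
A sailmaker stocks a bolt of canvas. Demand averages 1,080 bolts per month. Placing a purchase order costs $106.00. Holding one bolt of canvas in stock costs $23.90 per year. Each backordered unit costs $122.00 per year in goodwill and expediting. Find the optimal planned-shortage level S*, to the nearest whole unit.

S* ≈ 61 bolts

Annual demand D = 1,080 × 12 = 12,960.
With planned backorders, Q* = √(2DS/H) · √((H+B)/B).
√(2DS/H) = √(2 × 12,960 × 106 / 23.9) = 339.056.
√((H+B)/B) = √((23.9+122)/122) = 1.0936.
Q* ≈ 370.782.
S* = Q* · H/(H+B) = 370.782 × 23.9/145.9 ≈ 60.738.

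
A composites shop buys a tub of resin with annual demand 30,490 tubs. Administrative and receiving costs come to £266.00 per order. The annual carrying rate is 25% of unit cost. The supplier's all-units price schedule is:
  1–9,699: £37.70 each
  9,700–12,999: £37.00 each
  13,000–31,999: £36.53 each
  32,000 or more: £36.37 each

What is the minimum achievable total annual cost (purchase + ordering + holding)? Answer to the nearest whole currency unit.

TC* ≈ £1,161,837

Holding cost per unit per year at price C is H = 0.25·C.
Candidates are each tier's EOQ (if it falls in that tier) and each price-break quantity.
EOQ at £37.70 = 1311.9 (feasible in tier 1): TC = 30,490×£37.70 + (30,490/1311.9)×266 + (1311.9/2)×0.25×£37.70 = £1,161,837.46.
EOQ at £37.00 = 1324.2 < 9700, so use break Q=9700: TC = 30,490×£37.00 + (30,490/9700.0)×266 + (9700.0/2)×0.25×£37.00 = £1,173,828.62.
EOQ at £36.53 = 1332.7 < 13000, so use break Q=13000: TC = 30,490×£36.53 + (30,490/13000.0)×266 + (13000.0/2)×0.25×£36.53 = £1,173,784.82.
EOQ at £36.37 = 1335.7 < 32000, so use break Q=32000: TC = 30,490×£36.37 + (30,490/32000.0)×266 + (32000.0/2)×0.25×£36.37 = £1,254,654.75.
Lowest total cost among the candidates is at Q = 1311.9.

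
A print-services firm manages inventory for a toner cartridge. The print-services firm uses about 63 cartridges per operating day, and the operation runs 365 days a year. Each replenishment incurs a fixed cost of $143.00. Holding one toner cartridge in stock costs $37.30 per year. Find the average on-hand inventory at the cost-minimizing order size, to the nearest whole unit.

Annual demand D = 63 × 365 = 22,995.
Q* = √(2DS/H) = √(2 × 22,995 × 143 / 37.3) ≈ 419.90.
Average inventory = Q*/2 ≈ 419.90 / 2 = 209.950.

Average inventory ≈ 210 cartridges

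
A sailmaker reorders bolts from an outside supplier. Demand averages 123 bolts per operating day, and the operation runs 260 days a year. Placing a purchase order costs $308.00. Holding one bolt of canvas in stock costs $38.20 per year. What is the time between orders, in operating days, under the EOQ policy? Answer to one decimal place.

T ≈ 5.8 days

Annual demand D = 123 × 260 = 31,980.
EOQ = √(2DS/H) = √(2 × 31,980 × 308 / 38.2) ≈ 718.12.
Cycle time = Q*/D × 260 = 718.12 / 31,980 × 260 ≈ 5.838 days.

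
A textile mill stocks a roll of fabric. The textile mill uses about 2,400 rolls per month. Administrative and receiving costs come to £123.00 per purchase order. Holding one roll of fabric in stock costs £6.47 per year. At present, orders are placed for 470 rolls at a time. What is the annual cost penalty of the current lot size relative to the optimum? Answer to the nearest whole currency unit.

Extra cost ≈ £2,287 per year

Annual demand D = 2,400 × 12 = 28,800.
EOQ = √(2DS/H) = √(2 × 28,800 × 123 / 6.47) ≈ 1046.43.
Cost at Q* = (D/Q*)S + (Q*/2)H = √(2DSH) ≈ £6,770.43.
Cost at Q = 470: (28,800/470)×123 + (470/2)×6.47 = £7,537.02 + £1,520.45 = £9,057.47.
Excess = £9,057.47 − £6,770.43 = £2,287.05.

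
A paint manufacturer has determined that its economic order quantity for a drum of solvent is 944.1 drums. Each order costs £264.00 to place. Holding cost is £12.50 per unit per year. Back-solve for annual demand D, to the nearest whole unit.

Invert the EOQ relation Q*² = 2DS/H.
From Q* = √(2DS/H): D = Q*²H / (2S) = 944.1² × 12.5 / (2 × 264) = 21101.440.

D ≈ 21,101 drums per year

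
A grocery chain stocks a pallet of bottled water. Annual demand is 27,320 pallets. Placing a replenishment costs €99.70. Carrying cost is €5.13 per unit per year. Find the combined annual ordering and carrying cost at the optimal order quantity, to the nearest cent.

TC* ≈ €5,286.42

EOQ = √(2DS/H) = √(2 × 27,320 × 99.7 / 5.13) ≈ 1030.49.
At the optimum the two cost components are equal, so total cost = 2·(Q*/2)H = Q*·H.
Minimum total = √(2DSH) = √(2 × 27,320 × 99.7 × 5.13) ≈ 5286.419.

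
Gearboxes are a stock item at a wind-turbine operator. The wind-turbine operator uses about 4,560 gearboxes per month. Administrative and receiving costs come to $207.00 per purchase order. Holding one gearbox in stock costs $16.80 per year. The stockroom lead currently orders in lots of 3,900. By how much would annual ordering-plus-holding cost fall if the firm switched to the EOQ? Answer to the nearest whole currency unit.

Annual demand D = 4,560 × 12 = 54,720.
EOQ = √(2DS/H) = √(2 × 54,720 × 207 / 16.8) ≈ 1161.23.
Cost at Q* = (D/Q*)S + (Q*/2)H = √(2DSH) ≈ $19,508.68.
Cost at Q = 3,900: (54,720/3,900)×207 + (3,900/2)×16.8 = $2,904.37 + $32,760.00 = $35,664.37.
Excess = $35,664.37 − $19,508.68 = $16,155.69.

Extra cost ≈ $16,156 per year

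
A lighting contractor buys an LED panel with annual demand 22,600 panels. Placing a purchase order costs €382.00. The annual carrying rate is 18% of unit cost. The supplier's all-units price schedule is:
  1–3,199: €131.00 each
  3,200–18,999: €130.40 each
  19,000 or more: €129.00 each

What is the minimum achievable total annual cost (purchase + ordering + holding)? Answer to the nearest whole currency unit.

TC* ≈ €2,980,778

Holding cost per unit per year at price C is H = 0.18·C.
Evaluate total cost at each tier's feasible EOQ or, if the EOQ is below the tier, at the tier's minimum quantity.
EOQ at €131.00 = 855.7 (feasible in tier 1): TC = 22,600×€131.00 + (22,600/855.7)×382 + (855.7/2)×0.18×€131.00 = €2,980,777.75.
EOQ at €130.40 = 857.7 < 3200, so use break Q=3200: TC = 22,600×€130.40 + (22,600/3200.0)×382 + (3200.0/2)×0.18×€130.40 = €2,987,293.08.
EOQ at €129.00 = 862.3 < 19000, so use break Q=19000: TC = 22,600×€129.00 + (22,600/19000.0)×382 + (19000.0/2)×0.18×€129.00 = €3,136,444.38.
Lowest total cost among the candidates is at Q = 855.7.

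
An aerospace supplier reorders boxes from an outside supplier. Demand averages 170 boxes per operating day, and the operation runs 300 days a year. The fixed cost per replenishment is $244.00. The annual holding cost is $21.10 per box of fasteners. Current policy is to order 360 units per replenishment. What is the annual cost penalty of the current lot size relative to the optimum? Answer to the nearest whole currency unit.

Annual demand D = 170 × 300 = 51,000.
EOQ = √(2DS/H) = √(2 × 51,000 × 244 / 21.1) ≈ 1086.06.
Cost at Q* = (D/Q*)S + (Q*/2)H = √(2DSH) ≈ $22,915.86.
Cost at Q = 360: (51,000/360)×244 + (360/2)×21.1 = $34,566.67 + $3,798.00 = $38,364.67.
Excess = $38,364.67 − $22,915.86 = $15,448.80.

Extra cost ≈ $15,449 per year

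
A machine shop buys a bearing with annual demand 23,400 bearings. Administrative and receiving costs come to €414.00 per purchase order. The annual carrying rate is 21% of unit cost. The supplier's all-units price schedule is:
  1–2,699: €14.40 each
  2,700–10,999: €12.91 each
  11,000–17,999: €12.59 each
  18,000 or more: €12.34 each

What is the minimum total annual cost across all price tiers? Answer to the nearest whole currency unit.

Holding cost per unit per year at price C is H = 0.21·C.
Candidates are each tier's EOQ (if it falls in that tier) and each price-break quantity.
EOQ at €14.40 = 2531.2 (feasible in tier 1): TC = 23,400×€14.40 + (23,400/2531.2)×414 + (2531.2/2)×0.21×€14.40 = €344,614.45.
EOQ at €12.91 = 2673.3 < 2700, so use break Q=2700: TC = 23,400×€12.91 + (23,400/2700.0)×414 + (2700.0/2)×0.21×€12.91 = €309,341.98.
EOQ at €12.59 = 2707.1 < 11000, so use break Q=11000: TC = 23,400×€12.59 + (23,400/11000.0)×414 + (11000.0/2)×0.21×€12.59 = €310,028.14.
EOQ at €12.34 = 2734.4 < 18000, so use break Q=18000: TC = 23,400×€12.34 + (23,400/18000.0)×414 + (18000.0/2)×0.21×€12.34 = €312,616.80.
Lowest total cost among the candidates is at Q = 2700.0.

TC* ≈ €309,342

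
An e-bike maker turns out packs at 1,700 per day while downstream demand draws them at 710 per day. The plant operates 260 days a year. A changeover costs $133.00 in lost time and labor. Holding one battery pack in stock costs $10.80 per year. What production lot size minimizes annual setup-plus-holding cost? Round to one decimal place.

Q* ≈ 2,794.2 packs

Annual demand D = 710 × 260 = 184,600.
Production build-up factor (1 − d/p) = 1 − 710/1,700 = 0.5824.
Q* = √(2DS / (H(1 − d/p))) = √(2 × 184,600 × 133 / (10.8 × 0.5824)).
= √(49,103,600 / 6.2894) ≈ 2794.162.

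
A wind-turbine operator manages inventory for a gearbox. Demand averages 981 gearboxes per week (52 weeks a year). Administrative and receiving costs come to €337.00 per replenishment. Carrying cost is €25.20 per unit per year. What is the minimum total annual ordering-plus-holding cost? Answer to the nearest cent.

Annual demand D = 981 × 52 = 51,012.
Q* = √(2DS/H) = √(2 × 51,012 × 337 / 25.2) ≈ 1168.06.
At Q*, ordering cost (D/Q*)S equals holding cost (Q*/2)H, each = √(DSH/2).
Minimum total = √(2DSH) = √(2 × 51,012 × 337 × 25.2) ≈ 29435.160.

TC* ≈ €29,435.16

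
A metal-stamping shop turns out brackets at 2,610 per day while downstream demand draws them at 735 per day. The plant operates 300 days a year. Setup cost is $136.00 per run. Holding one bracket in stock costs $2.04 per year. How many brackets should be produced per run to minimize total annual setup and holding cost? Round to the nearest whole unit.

Annual demand D = 735 × 300 = 220,500.
Production build-up factor (1 − d/p) = 1 − 735/2,610 = 0.7184.
Q* = √(2DS / (H(1 − d/p))) = √(2 × 220,500 × 136 / (2.04 × 0.7184)).
= √(59,976,000 / 1.4655) ≈ 6397.249.

Q* ≈ 6,397 brackets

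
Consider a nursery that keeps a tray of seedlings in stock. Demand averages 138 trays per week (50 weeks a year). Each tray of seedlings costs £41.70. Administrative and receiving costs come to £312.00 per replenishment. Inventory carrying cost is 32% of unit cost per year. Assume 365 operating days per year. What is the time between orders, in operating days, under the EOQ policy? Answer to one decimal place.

Annual demand D = 138 × 50 = 6,900.
Holding cost H = 0.32 × £41.70 = £13.3440 per unit per year.
EOQ = √(2DS/H) = √(2 × 6,900 × 312 / 13.344) ≈ 568.03.
Cycle time = Q*/D × 365 = 568.03 / 6,900 × 365 ≈ 30.048 days.

T ≈ 30.0 days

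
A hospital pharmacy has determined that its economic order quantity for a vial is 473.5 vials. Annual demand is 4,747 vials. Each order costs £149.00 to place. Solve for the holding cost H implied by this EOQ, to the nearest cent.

Invert the EOQ relation Q*² = 2DS/H.
From Q* = √(2DS/H): H = 2DS / Q*² = 2 × 4,747 × 149 / 473.5² = 6.3095.

H ≈ £6.31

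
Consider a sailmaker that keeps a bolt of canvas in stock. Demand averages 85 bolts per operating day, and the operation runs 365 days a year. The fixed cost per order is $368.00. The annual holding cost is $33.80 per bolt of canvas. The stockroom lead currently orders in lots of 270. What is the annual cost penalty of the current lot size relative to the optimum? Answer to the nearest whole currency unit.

Extra cost ≈ $19,068 per year

Annual demand D = 85 × 365 = 31,025.
EOQ = √(2DS/H) = √(2 × 31,025 × 368 / 33.8) ≈ 821.93.
Cost at Q* = (D/Q*)S + (Q*/2)H = √(2DSH) ≈ $27,781.34.
Cost at Q = 270: (31,025/270)×368 + (270/2)×33.8 = $42,285.93 + $4,563.00 = $46,848.93.
Excess = $46,848.93 − $27,781.34 = $19,067.59.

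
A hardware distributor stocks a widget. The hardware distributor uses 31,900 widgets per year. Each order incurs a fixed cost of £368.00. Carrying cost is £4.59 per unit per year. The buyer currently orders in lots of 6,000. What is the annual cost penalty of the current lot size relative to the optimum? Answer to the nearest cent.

EOQ = √(2DS/H) = √(2 × 31,900 × 368 / 4.59) ≈ 2261.66.
Cost at Q* = (D/Q*)S + (Q*/2)H = √(2DSH) ≈ £10,381.03.
Cost at Q = 6,000: (31,900/6,000)×368 + (6,000/2)×4.59 = £1,956.53 + £13,770.00 = £15,726.53.
Excess = £15,726.53 − £10,381.03 = £5,345.50.

Extra cost ≈ £5,345.50 per year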